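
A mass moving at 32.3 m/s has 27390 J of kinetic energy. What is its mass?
m = 2·KE/v² = 2·27390/(32.3)² = 52.51 kg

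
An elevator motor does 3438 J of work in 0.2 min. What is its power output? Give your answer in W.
Convert to SI: W = 3438.0 J, t = 12.0 s
P = W/t = 3438.0/12.0 = 286.5 W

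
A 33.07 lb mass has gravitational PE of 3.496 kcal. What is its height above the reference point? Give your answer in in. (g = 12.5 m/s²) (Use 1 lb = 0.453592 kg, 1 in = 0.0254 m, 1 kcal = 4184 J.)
Convert to SI: m = 15.0003 kg, PE = 14627.3 J
h = PE/(mg) = 14627.3/(15.0003·12.5) = 78.0106 m = 3071 in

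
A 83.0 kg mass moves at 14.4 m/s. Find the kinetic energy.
KE = ½mv² = ½(83.0)(14.4)² = 8605 J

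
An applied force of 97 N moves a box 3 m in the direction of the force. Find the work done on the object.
W = F·d = (97)(3) = 291.0 J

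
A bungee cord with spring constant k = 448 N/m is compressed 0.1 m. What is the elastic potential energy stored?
PE = ½kx² = ½(448)(0.1)² = 2.24 J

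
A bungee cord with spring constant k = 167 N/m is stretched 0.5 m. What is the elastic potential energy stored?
PE = ½kx² = ½(167)(0.5)² = 20.88 J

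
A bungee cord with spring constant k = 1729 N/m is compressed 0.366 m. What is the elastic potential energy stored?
PE = ½kx² = ½(1729)(0.366)² = 115.8 J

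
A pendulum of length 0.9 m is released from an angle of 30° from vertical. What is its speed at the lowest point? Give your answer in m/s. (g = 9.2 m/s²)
h = L(1 − cosθ) = 0.9(1 − cos30°) = 0.120577 m
v = √(2gh) = √(2·9.2·0.120577) = 1.49 m/s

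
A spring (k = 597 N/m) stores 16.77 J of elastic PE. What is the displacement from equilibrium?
x = √(2·PE/k) = √(2·16.77/597) = 0.237 m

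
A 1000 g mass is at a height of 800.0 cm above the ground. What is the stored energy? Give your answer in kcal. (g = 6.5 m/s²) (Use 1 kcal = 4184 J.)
Convert to SI: m = 1.0 kg, h = 8.0 m
PE = mgh = (1.0)(6.5)(8.0) = 52.0 J = 0.01243 kcal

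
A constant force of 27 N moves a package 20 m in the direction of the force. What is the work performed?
W = F·d = (27)(20) = 540.0 J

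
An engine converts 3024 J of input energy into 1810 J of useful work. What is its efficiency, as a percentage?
η = W_out/W_in = 1810/3024 = 59.85%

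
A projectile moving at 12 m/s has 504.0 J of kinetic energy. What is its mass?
m = 2·KE/v² = 2·504.0/(12)² = 7.0 kg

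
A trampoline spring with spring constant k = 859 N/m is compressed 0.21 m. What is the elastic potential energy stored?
PE = ½kx² = ½(859)(0.21)² = 18.94 J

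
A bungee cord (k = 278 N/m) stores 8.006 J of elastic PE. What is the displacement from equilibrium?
x = √(2·PE/k) = √(2·8.006/278) = 0.24 m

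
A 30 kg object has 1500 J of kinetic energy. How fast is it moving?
v = √(2·KE/m) = √(2·1500/30) = 10.0 m/s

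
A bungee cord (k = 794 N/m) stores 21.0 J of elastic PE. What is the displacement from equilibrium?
x = √(2·PE/k) = √(2·21.0/794) = 0.23 m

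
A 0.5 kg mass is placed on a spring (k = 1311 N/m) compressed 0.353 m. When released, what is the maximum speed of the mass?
½kx² = ½mv² ⇒ v = x√(k/m) = (0.353)√(1311/0.5) = 18.08 m/s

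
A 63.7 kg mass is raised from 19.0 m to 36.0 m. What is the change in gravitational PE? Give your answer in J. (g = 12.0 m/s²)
ΔPE = mgΔh = (63.7)(12.0)(17.0) = 12990 J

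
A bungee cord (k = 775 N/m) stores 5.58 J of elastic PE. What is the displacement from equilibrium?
x = √(2·PE/k) = √(2·5.58/775) = 0.12 m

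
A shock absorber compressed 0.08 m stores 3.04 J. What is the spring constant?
k = 2·PE/x² = 2·3.04/(0.08)² = 950.0 N/m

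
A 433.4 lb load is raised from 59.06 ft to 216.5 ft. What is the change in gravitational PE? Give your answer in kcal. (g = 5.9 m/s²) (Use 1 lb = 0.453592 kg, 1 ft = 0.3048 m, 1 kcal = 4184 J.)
Convert to SI: m = 196.587 kg, Δh = 47.9877 m
ΔPE = mgΔh = (196.587)(5.9)(47.9877) = 55659.1 J = 13.3 kcal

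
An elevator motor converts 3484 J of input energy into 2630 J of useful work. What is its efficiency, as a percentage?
η = W_out/W_in = 2630/3484 = 75.49%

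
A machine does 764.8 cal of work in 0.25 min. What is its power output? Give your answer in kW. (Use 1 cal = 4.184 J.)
Convert to SI: W = 3199.92 J, t = 15.0 s
P = W/t = 3199.92/15.0 = 213.328 W = 0.2133 kW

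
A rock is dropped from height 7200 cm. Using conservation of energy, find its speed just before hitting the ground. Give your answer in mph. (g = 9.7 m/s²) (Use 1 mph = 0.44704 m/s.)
Convert to SI: h = 72.0 m
mgh = ½mv² ⇒ v = √(2gh) = √(2·9.7·72.0) = 37.3738 m/s = 83.6 mph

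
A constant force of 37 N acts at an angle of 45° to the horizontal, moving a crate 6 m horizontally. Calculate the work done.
W = F·d·cosθ = (37)(6)cos(45°) = 157.0 J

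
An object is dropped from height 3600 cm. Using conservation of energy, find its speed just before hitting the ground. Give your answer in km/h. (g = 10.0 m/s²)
Convert to SI: h = 36.0 m
mgh = ½mv² ⇒ v = √(2gh) = √(2·10.0·36.0) = 26.8328 m/s = 96.6 km/h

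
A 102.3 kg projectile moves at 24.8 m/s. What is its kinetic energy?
KE = ½mv² = ½(102.3)(24.8)² = 31460 J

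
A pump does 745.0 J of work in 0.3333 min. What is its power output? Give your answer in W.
Convert to SI: W = 745.0 J, t = 19.998 s
P = W/t = 745.0/19.998 = 37.25 W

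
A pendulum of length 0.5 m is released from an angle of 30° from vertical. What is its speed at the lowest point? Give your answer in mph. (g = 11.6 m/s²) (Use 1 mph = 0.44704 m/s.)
h = L(1 − cosθ) = 0.5(1 − cos30°) = 0.0669873 m
v = √(2gh) = √(2·11.6·0.0669873) = 1.24664 m/s = 2.789 mph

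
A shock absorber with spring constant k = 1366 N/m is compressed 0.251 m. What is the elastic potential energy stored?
PE = ½kx² = ½(1366)(0.251)² = 43.03 J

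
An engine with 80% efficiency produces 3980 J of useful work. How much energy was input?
W_in = W_out/η = 3980/0.8 = 4975 J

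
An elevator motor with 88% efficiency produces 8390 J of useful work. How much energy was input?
W_in = W_out/η = 8390/0.88 = 9534 J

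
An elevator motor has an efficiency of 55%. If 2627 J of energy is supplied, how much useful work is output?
W_out = η·W_in = 0.55·2627 = 1444.85 J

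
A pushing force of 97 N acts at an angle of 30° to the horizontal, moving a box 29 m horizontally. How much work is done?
W = F·d·cosθ = (97)(29)cos(30°) = 2436 J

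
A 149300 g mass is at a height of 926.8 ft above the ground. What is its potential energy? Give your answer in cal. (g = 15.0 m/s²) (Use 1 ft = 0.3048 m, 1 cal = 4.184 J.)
Convert to SI: m = 149.3 kg, h = 282.489 m
PE = mgh = (149.3)(15.0)(282.489) = 632633 J = 151200 cal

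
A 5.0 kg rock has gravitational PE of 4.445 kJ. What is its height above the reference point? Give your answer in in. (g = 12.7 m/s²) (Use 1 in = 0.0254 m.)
Convert to SI: m = 5.0 kg, PE = 4445.0 J
h = PE/(mg) = 4445.0/(5.0·12.7) = 70.0 m = 2756 in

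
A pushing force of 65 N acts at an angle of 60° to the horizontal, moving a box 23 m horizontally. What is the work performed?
W = F·d·cosθ = (65)(23)cos(60°) = 747.5 J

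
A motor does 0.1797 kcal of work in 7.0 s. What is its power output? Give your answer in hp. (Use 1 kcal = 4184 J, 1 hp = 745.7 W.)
Convert to SI: W = 751.865 J, t = 7.0 s
P = W/t = 751.865/7.0 = 107.409 W = 0.144 hp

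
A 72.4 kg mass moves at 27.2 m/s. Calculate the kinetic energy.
KE = ½mv² = ½(72.4)(27.2)² = 26780 J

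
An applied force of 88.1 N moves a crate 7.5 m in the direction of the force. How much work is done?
W = F·d = (88.1)(7.5) = 660.8 J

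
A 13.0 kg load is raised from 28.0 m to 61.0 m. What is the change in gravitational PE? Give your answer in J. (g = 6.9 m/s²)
ΔPE = mgΔh = (13.0)(6.9)(33.0) = 2960 J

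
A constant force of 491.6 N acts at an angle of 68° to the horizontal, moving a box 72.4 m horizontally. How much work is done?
W = F·d·cosθ = (491.6)(72.4)cos(68°) = 13330 J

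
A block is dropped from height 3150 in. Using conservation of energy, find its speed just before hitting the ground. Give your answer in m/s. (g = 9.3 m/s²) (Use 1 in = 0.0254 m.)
Convert to SI: h = 80.01 m
mgh = ½mv² ⇒ v = √(2gh) = √(2·9.3·80.01) = 38.58 m/s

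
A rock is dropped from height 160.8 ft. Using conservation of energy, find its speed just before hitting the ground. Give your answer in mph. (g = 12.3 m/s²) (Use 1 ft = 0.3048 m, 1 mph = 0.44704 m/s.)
Convert to SI: h = 49.0118 m
mgh = ½mv² ⇒ v = √(2gh) = √(2·12.3·49.0118) = 34.7231 m/s = 77.67 mph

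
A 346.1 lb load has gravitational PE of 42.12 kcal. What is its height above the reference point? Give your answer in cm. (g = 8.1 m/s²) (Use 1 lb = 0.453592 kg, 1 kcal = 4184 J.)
Convert to SI: m = 156.988 kg, PE = 176230 J
h = PE/(mg) = 176230/(156.988·8.1) = 138.589 m = 13860 cm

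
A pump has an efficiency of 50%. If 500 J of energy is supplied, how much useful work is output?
W_out = η·W_in = 0.5·500 = 250.0 J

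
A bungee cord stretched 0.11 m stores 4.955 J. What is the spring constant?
k = 2·PE/x² = 2·4.955/(0.11)² = 819.0 N/m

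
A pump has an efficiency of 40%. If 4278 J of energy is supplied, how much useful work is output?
W_out = η·W_in = 0.4·4278 = 1711.2 J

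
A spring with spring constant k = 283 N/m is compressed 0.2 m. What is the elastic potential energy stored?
PE = ½kx² = ½(283)(0.2)² = 5.66 J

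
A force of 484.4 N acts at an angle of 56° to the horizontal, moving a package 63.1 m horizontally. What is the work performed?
W = F·d·cosθ = (484.4)(63.1)cos(56°) = 17090 J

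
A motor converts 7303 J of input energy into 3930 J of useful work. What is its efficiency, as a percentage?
η = W_out/W_in = 3930/7303 = 53.81%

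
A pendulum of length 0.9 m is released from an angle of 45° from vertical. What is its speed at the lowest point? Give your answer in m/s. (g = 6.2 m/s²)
h = L(1 − cosθ) = 0.9(1 − cos45°) = 0.263604 m
v = √(2gh) = √(2·6.2·0.263604) = 1.808 m/s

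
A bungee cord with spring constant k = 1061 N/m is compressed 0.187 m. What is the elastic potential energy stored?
PE = ½kx² = ½(1061)(0.187)² = 18.55 J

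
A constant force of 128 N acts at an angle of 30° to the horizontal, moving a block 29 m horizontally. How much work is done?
W = F·d·cosθ = (128)(29)cos(30°) = 3215 J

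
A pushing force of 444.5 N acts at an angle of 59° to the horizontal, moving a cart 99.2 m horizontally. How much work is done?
W = F·d·cosθ = (444.5)(99.2)cos(59°) = 22710 J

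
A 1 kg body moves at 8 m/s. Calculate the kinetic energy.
KE = ½mv² = ½(1)(8)² = 32.0 J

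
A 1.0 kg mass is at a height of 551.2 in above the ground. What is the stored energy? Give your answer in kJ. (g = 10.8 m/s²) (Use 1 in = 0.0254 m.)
Convert to SI: m = 1.0 kg, h = 14.0005 m
PE = mgh = (1.0)(10.8)(14.0005) = 151.205 J = 0.1512 kJ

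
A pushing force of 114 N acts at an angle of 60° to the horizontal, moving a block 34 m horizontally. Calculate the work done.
W = F·d·cosθ = (114)(34)cos(60°) = 1938 J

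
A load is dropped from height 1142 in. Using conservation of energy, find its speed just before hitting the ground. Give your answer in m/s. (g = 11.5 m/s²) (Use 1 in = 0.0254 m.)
Convert to SI: h = 29.0068 m
mgh = ½mv² ⇒ v = √(2gh) = √(2·11.5·29.0068) = 25.83 m/s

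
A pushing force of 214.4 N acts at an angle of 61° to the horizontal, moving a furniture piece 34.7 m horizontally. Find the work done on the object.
W = F·d·cosθ = (214.4)(34.7)cos(61°) = 3607 J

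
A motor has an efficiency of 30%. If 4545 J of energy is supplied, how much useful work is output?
W_out = η·W_in = 0.3·4545 = 1363.5 J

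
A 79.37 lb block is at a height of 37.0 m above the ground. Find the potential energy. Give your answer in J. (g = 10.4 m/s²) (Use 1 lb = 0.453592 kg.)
Convert to SI: m = 36.0016 kg, h = 37.0 m
PE = mgh = (36.0016)(10.4)(37.0) = 13850 J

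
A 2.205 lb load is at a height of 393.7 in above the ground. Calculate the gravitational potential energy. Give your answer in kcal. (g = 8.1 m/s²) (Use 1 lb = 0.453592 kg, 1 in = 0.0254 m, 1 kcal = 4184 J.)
Convert to SI: m = 1.00017 kg, h = 9.99998 m
PE = mgh = (1.00017)(8.1)(9.99998) = 81.0136 J = 0.01936 kcal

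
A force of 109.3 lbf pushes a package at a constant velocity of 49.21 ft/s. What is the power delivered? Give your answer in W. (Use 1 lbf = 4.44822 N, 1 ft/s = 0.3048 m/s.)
Convert to SI: F = 486.19 N, v = 14.9992 m/s
P = Fv = (486.19)(14.9992) = 7292 W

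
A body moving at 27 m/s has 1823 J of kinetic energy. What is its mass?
m = 2·KE/v² = 2·1823/(27)² = 5.001 kg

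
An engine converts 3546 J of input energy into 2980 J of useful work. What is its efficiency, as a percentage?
η = W_out/W_in = 2980/3546 = 84.04%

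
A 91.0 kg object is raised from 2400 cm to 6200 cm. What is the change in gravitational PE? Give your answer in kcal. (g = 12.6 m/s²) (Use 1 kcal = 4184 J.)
Convert to SI: m = 91.0 kg, Δh = 38.0 m
ΔPE = mgΔh = (91.0)(12.6)(38.0) = 43570.8 J = 10.41 kcal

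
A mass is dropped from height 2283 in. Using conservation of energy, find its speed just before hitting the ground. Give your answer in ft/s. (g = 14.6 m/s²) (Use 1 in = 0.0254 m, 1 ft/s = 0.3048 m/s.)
Convert to SI: h = 57.9882 m
mgh = ½mv² ⇒ v = √(2gh) = √(2·14.6·57.9882) = 41.1492 m/s = 135.0 ft/s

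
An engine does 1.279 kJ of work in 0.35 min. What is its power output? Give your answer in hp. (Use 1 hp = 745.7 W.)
Convert to SI: W = 1279.0 J, t = 21.0 s
P = W/t = 1279.0/21.0 = 60.9048 W = 0.08167 hp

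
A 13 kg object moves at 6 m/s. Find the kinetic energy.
KE = ½mv² = ½(13)(6)² = 234.0 J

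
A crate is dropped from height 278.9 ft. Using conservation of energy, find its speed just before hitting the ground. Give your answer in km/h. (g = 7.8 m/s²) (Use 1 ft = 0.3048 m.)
Convert to SI: h = 85.0087 m
mgh = ½mv² ⇒ v = √(2gh) = √(2·7.8·85.0087) = 36.4162 m/s = 131.1 km/h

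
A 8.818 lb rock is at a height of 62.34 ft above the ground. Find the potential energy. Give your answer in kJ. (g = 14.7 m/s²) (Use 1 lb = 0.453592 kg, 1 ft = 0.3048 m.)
Convert to SI: m = 3.99977 kg, h = 19.0012 m
PE = mgh = (3.99977)(14.7)(19.0012) = 1117.21 J = 1.117 kJ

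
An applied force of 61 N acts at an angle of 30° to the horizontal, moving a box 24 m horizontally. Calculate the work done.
W = F·d·cosθ = (61)(24)cos(30°) = 1268 J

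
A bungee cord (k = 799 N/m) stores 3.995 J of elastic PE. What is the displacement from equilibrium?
x = √(2·PE/k) = √(2·3.995/799) = 0.1 m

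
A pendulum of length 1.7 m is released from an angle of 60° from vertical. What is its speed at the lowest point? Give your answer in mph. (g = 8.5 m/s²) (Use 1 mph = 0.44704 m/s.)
h = L(1 − cosθ) = 1.7(1 − cos60°) = 0.85 m
v = √(2gh) = √(2·8.5·0.85) = 3.80132 m/s = 8.503 mph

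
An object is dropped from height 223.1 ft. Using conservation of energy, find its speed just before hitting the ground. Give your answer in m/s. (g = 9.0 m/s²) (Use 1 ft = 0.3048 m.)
Convert to SI: h = 68.0009 m
mgh = ½mv² ⇒ v = √(2gh) = √(2·9.0·68.0009) = 34.99 m/s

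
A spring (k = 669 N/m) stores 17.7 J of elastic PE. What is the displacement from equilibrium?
x = √(2·PE/k) = √(2·17.7/669) = 0.23 m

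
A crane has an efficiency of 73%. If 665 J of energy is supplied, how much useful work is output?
W_out = η·W_in = 0.73·665 = 485.45 J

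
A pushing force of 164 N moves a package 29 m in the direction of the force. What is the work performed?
W = F·d = (164)(29) = 4756 J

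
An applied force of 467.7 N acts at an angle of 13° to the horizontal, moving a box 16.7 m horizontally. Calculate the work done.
W = F·d·cosθ = (467.7)(16.7)cos(13°) = 7610 J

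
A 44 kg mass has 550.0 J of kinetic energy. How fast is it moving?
v = √(2·KE/m) = √(2·550.0/44) = 5.0 m/s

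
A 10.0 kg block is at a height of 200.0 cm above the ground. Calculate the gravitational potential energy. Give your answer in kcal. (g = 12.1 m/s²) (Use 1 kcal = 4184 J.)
Convert to SI: m = 10.0 kg, h = 2.0 m
PE = mgh = (10.0)(12.1)(2.0) = 242.0 J = 0.05784 kcal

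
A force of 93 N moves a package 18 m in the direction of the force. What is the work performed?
W = F·d = (93)(18) = 1674 J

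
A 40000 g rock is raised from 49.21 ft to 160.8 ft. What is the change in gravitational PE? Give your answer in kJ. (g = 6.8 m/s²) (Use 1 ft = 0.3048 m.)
Convert to SI: m = 40.0 kg, Δh = 34.0126 m
ΔPE = mgΔh = (40.0)(6.8)(34.0126) = 9251.44 J = 9.251 kJ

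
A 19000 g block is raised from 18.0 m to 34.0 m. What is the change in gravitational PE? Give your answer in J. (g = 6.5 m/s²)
Convert to SI: m = 19.0 kg, Δh = 16.0 m
ΔPE = mgΔh = (19.0)(6.5)(16.0) = 1976 J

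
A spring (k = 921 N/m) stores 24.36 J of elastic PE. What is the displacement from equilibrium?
x = √(2·PE/k) = √(2·24.36/921) = 0.23 m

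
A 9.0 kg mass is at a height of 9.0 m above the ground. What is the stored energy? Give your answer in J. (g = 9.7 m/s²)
PE = mgh = (9.0)(9.7)(9.0) = 785.7 J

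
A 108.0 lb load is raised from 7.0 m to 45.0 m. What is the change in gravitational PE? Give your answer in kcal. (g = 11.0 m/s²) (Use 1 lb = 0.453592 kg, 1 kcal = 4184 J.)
Convert to SI: m = 48.9879 kg, Δh = 38.0 m
ΔPE = mgΔh = (48.9879)(11.0)(38.0) = 20477.0 J = 4.894 kcal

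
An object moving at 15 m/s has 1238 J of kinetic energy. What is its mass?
m = 2·KE/v² = 2·1238/(15)² = 11.0 kg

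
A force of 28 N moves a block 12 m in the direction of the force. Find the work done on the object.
W = F·d = (28)(12) = 336.0 J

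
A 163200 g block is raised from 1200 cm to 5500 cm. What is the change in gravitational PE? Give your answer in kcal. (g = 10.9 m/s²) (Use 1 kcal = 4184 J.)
Convert to SI: m = 163.2 kg, Δh = 43.0 m
ΔPE = mgΔh = (163.2)(10.9)(43.0) = 76491.8 J = 18.28 kcal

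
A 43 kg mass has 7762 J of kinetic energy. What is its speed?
v = √(2·KE/m) = √(2·7762/43) = 19.0 m/s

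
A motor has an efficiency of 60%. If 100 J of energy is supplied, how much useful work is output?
W_out = η·W_in = 0.6·100 = 60.0 J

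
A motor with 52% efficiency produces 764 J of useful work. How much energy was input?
W_in = W_out/η = 764/0.52 = 1469 J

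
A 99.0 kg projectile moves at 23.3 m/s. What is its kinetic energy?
KE = ½mv² = ½(99.0)(23.3)² = 26870 J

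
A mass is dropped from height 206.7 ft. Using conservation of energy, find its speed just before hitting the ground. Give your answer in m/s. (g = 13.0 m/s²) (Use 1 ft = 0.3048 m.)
Convert to SI: h = 63.0022 m
mgh = ½mv² ⇒ v = √(2gh) = √(2·13.0·63.0022) = 40.47 m/s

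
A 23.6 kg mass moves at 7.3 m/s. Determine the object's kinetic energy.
KE = ½mv² = ½(23.6)(7.3)² = 628.8 J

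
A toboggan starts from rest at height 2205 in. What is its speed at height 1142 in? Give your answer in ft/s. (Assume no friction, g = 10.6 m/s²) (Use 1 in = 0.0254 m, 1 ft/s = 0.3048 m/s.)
Convert to SI: h₁−h₂ = 27.0002 m
mgh₁ = mgh₂ + ½mv² ⇒ v = √(2g(h₁−h₂)) = √(2·10.6·27.0002) = 23.925 m/s = 78.49 ft/s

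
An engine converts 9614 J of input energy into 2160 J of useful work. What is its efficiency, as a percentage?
η = W_out/W_in = 2160/9614 = 22.47%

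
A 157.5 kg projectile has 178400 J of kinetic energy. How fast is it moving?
v = √(2·KE/m) = √(2·178400/157.5) = 47.6 m/s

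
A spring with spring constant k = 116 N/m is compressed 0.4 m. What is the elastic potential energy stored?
PE = ½kx² = ½(116)(0.4)² = 9.28 J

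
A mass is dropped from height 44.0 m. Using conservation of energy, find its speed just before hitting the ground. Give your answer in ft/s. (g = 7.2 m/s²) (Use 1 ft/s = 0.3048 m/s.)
mgh = ½mv² ⇒ v = √(2gh) = √(2·7.2·44.0) = 25.1714 m/s = 82.58 ft/s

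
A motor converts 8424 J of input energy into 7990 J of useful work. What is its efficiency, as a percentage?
η = W_out/W_in = 7990/8424 = 94.85%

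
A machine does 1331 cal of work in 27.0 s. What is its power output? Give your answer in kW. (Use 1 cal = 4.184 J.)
Convert to SI: W = 5568.9 J, t = 27.0 s
P = W/t = 5568.9/27.0 = 206.256 W = 0.2063 kW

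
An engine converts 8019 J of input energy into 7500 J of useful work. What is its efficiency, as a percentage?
η = W_out/W_in = 7500/8019 = 93.53%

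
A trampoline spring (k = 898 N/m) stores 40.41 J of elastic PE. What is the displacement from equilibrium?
x = √(2·PE/k) = √(2·40.41/898) = 0.3 m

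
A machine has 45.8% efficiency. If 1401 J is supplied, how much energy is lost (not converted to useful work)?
W_lost = W_in(1 − η) = 1401·(1 − 0.458) = 759.3 J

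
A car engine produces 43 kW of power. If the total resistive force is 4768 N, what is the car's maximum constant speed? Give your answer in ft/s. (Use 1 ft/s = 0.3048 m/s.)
P = Fv ⇒ v = P/F = 43000 W/4768.0 N = 9.01846 m/s = 29.59 ft/s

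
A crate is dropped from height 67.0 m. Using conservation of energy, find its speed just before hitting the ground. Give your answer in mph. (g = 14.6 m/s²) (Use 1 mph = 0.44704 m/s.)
mgh = ½mv² ⇒ v = √(2gh) = √(2·14.6·67.0) = 44.2312 m/s = 98.94 mph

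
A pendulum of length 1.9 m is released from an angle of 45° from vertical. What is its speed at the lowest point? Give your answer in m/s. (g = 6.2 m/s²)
h = L(1 − cosθ) = 1.9(1 − cos45°) = 0.556497 m
v = √(2gh) = √(2·6.2·0.556497) = 2.627 m/s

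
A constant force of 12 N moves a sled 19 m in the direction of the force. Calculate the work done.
W = F·d = (12)(19) = 228.0 J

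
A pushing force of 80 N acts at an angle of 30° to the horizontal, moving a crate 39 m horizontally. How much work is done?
W = F·d·cosθ = (80)(39)cos(30°) = 2702 J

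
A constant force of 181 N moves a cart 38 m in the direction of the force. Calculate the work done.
W = F·d = (181)(38) = 6878 J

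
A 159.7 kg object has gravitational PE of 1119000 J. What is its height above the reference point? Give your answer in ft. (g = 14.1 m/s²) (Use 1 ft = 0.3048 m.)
h = PE/(mg) = 1119000/(159.7·14.1) = 496.942 m = 1630 ft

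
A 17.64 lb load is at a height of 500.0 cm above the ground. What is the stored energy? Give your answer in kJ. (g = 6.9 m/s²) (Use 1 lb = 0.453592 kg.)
Convert to SI: m = 8.00136 kg, h = 5.0 m
PE = mgh = (8.00136)(6.9)(5.0) = 276.047 J = 0.276 kJ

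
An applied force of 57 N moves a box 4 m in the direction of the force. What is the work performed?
W = F·d = (57)(4) = 228.0 J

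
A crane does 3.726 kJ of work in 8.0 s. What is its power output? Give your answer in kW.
Convert to SI: W = 3726.0 J, t = 8.0 s
P = W/t = 3726.0/8.0 = 465.75 W = 0.4658 kW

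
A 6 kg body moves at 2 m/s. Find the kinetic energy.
KE = ½mv² = ½(6)(2)² = 12.0 J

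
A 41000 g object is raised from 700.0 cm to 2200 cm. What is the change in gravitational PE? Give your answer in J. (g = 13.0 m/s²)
Convert to SI: m = 41.0 kg, Δh = 15.0 m
ΔPE = mgΔh = (41.0)(13.0)(15.0) = 7995 J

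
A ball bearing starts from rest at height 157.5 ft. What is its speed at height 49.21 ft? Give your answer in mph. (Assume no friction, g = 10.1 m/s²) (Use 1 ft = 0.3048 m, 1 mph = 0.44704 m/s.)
Convert to SI: h₁−h₂ = 33.0068 m
mgh₁ = mgh₂ + ½mv² ⇒ v = √(2g(h₁−h₂)) = √(2·10.1·33.0068) = 25.8213 m/s = 57.76 mph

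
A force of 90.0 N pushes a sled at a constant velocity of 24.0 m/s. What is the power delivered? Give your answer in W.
P = Fv = (90.0)(24.0) = 2160 W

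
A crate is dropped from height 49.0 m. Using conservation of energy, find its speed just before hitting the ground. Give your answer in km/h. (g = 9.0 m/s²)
mgh = ½mv² ⇒ v = √(2gh) = √(2·9.0·49.0) = 29.6985 m/s = 106.9 km/h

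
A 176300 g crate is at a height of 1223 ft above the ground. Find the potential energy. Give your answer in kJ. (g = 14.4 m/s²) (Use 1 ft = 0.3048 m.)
Convert to SI: m = 176.3 kg, h = 372.77 m
PE = mgh = (176.3)(14.4)(372.77) = 946360 J = 946.4 kJ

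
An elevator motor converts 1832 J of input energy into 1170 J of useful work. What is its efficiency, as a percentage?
η = W_out/W_in = 1170/1832 = 63.86%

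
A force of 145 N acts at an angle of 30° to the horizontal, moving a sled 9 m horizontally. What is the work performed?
W = F·d·cosθ = (145)(9)cos(30°) = 1130 J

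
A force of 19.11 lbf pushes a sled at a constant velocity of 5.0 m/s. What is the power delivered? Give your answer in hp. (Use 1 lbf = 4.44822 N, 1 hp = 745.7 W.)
Convert to SI: F = 85.0055 N, v = 5.0 m/s
P = Fv = (85.0055)(5.0) = 425.027 W = 0.57 hp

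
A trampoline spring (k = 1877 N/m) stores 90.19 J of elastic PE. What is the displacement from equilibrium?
x = √(2·PE/k) = √(2·90.19/1877) = 0.31 m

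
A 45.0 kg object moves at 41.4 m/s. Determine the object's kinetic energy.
KE = ½mv² = ½(45.0)(41.4)² = 38560 J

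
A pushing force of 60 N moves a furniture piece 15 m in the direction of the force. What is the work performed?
W = F·d = (60)(15) = 900.0 J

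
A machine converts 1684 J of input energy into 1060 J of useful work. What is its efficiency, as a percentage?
η = W_out/W_in = 1060/1684 = 62.95%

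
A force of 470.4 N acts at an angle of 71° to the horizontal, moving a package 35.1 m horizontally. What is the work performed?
W = F·d·cosθ = (470.4)(35.1)cos(71°) = 5375 J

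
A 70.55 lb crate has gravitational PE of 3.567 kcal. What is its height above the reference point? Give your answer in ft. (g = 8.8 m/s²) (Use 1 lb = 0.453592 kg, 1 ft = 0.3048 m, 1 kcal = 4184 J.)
Convert to SI: m = 32.0009 kg, PE = 14924.3 J
h = PE/(mg) = 14924.3/(32.0009·8.8) = 52.9968 m = 173.9 ft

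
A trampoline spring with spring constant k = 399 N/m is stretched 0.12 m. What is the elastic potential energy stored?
PE = ½kx² = ½(399)(0.12)² = 2.873 J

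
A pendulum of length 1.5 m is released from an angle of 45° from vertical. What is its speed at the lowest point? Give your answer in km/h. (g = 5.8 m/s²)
h = L(1 − cosθ) = 1.5(1 − cos45°) = 0.43934 m
v = √(2gh) = √(2·5.8·0.43934) = 2.25751 m/s = 8.127 km/h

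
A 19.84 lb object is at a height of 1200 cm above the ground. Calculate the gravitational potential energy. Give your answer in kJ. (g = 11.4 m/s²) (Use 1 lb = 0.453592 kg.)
Convert to SI: m = 8.99927 kg, h = 12.0 m
PE = mgh = (8.99927)(11.4)(12.0) = 1231.1 J = 1.231 kJ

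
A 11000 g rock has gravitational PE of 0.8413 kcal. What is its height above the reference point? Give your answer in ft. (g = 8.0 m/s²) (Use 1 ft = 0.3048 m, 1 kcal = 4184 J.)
Convert to SI: m = 11.0 kg, PE = 3520.0 J
h = PE/(mg) = 3520.0/(11.0·8.0) = 40.0 m = 131.2 ft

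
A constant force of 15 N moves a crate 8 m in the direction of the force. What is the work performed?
W = F·d = (15)(8) = 120.0 J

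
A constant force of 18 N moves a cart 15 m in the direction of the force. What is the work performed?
W = F·d = (18)(15) = 270.0 J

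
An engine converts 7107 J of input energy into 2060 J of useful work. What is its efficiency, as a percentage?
η = W_out/W_in = 2060/7107 = 28.99%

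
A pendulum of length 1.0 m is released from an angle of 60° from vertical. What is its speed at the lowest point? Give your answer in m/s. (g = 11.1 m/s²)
h = L(1 − cosθ) = 1.0(1 − cos60°) = 0.5 m
v = √(2gh) = √(2·11.1·0.5) = 3.332 m/s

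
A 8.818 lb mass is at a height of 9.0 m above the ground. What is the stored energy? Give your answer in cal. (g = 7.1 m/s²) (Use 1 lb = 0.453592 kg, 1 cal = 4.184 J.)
Convert to SI: m = 3.99977 kg, h = 9.0 m
PE = mgh = (3.99977)(7.1)(9.0) = 255.586 J = 61.09 cal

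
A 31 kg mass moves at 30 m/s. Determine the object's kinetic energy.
KE = ½mv² = ½(31)(30)² = 13950.0 J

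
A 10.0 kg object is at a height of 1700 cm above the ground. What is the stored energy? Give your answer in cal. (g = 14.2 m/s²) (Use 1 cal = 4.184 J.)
Convert to SI: m = 10.0 kg, h = 17.0 m
PE = mgh = (10.0)(14.2)(17.0) = 2414.0 J = 577.0 cal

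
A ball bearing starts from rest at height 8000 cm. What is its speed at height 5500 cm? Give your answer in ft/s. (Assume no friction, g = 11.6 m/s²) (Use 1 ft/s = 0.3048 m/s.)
Convert to SI: h₁−h₂ = 25.0 m
mgh₁ = mgh₂ + ½mv² ⇒ v = √(2g(h₁−h₂)) = √(2·11.6·25.0) = 24.0832 m/s = 79.01 ft/s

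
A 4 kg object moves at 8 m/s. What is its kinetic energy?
KE = ½mv² = ½(4)(8)² = 128.0 J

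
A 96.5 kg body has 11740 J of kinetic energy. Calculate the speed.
v = √(2·KE/m) = √(2·11740/96.5) = 15.6 m/s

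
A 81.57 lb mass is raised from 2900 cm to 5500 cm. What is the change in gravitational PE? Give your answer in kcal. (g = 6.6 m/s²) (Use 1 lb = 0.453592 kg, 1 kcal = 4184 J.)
Convert to SI: m = 36.9995 kg, Δh = 26.0 m
ΔPE = mgΔh = (36.9995)(6.6)(26.0) = 6349.11 J = 1.517 kcal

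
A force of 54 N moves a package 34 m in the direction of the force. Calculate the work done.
W = F·d = (54)(34) = 1836 J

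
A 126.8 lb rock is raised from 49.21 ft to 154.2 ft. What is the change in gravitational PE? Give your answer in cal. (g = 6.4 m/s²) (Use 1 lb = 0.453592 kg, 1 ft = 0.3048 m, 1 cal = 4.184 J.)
Convert to SI: m = 57.5155 kg, Δh = 32.001 m
ΔPE = mgΔh = (57.5155)(6.4)(32.001) = 11779.5 J = 2815 cal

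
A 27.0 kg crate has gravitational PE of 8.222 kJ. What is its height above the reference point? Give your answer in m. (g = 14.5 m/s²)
Convert to SI: m = 27.0 kg, PE = 8222.0 J
h = PE/(mg) = 8222.0/(27.0·14.5) = 21.0 m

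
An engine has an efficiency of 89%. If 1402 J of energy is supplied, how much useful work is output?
W_out = η·W_in = 0.89·1402 = 1247.78 J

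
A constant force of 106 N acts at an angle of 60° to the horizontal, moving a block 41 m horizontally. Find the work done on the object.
W = F·d·cosθ = (106)(41)cos(60°) = 2173 J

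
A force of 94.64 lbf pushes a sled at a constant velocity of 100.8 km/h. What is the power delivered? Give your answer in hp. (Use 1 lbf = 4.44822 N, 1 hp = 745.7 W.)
Convert to SI: F = 420.98 N, v = 28.0 m/s
P = Fv = (420.98)(28.0) = 11787.4 W = 15.81 hp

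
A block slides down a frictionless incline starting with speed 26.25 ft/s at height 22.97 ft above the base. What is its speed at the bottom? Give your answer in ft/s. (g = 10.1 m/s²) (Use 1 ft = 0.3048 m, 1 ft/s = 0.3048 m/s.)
Convert to SI: v₀ = 8.001 m/s, h = 7.00126 m
½mv₀² + mgh = ½mv² ⇒ v = √(v₀² + 2gh) = √(8.001² + 2·10.1·7.00126) = 14.33323 m/s = 47.03 ft/s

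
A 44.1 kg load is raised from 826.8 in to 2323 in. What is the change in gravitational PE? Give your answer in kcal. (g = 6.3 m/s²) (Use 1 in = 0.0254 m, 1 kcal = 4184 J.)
Convert to SI: m = 44.1 kg, Δh = 38.0035 m
ΔPE = mgΔh = (44.1)(6.3)(38.0035) = 10558.5 J = 2.524 kcal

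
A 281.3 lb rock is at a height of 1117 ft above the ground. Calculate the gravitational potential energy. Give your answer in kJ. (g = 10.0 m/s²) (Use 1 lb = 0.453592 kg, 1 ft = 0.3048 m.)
Convert to SI: m = 127.595 kg, h = 340.462 m
PE = mgh = (127.595)(10.0)(340.462) = 434413 J = 434.4 kJ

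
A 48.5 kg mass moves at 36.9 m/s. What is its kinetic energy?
KE = ½mv² = ½(48.5)(36.9)² = 33020 J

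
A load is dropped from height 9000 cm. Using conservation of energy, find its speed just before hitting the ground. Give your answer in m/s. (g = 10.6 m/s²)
Convert to SI: h = 90.0 m
mgh = ½mv² ⇒ v = √(2gh) = √(2·10.6·90.0) = 43.68 m/s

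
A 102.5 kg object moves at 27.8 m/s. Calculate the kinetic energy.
KE = ½mv² = ½(102.5)(27.8)² = 39610 J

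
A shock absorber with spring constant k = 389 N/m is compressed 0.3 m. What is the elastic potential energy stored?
PE = ½kx² = ½(389)(0.3)² = 17.51 J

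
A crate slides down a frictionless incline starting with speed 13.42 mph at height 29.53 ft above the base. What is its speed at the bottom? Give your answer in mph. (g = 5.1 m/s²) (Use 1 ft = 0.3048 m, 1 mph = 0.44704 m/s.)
Convert to SI: v₀ = 5.99928 m/s, h = 9.00074 m
½mv₀² + mgh = ½mv² ⇒ v = √(v₀² + 2gh) = √(5.99928² + 2·5.1·9.00074) = 11.3048 m/s = 25.29 mph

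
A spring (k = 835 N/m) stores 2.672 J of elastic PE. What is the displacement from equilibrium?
x = √(2·PE/k) = √(2·2.672/835) = 0.08 m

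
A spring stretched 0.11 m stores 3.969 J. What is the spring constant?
k = 2·PE/x² = 2·3.969/(0.11)² = 656.0 N/m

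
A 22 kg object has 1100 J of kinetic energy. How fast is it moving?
v = √(2·KE/m) = √(2·1100/22) = 10.0 m/s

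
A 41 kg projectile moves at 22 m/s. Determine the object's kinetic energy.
KE = ½mv² = ½(41)(22)² = 9922.0 J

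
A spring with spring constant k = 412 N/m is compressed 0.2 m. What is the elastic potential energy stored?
PE = ½kx² = ½(412)(0.2)² = 8.24 J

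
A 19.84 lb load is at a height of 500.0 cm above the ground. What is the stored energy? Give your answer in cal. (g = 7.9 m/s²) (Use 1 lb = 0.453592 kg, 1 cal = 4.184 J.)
Convert to SI: m = 8.99927 kg, h = 5.0 m
PE = mgh = (8.99927)(7.9)(5.0) = 355.471 J = 84.96 cal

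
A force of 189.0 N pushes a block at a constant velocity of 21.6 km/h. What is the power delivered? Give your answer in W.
Convert to SI: F = 189.0 N, v = 6.0 m/s
P = Fv = (189.0)(6.0) = 1134 W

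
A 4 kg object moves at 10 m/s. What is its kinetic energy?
KE = ½mv² = ½(4)(10)² = 200.0 J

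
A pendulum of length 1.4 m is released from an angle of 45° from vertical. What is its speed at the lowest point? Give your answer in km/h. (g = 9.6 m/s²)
h = L(1 − cosθ) = 1.4(1 − cos45°) = 0.410051 m
v = √(2gh) = √(2·9.6·0.410051) = 2.80588 m/s = 10.1 km/h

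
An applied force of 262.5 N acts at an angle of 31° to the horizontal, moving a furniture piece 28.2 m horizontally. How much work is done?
W = F·d·cosθ = (262.5)(28.2)cos(31°) = 6345 J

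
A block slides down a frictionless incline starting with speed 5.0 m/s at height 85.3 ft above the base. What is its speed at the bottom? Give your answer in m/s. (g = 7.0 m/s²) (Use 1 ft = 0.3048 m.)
Convert to SI: v₀ = 5.0 m/s, h = 25.9994 m
½mv₀² + mgh = ½mv² ⇒ v = √(v₀² + 2gh) = √(5.0² + 2·7.0·25.9994) = 19.72 m/s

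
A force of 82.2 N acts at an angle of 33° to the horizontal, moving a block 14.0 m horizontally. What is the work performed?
W = F·d·cosθ = (82.2)(14.0)cos(33°) = 965.1 J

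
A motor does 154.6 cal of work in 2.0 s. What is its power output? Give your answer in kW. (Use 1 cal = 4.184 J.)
Convert to SI: W = 646.846 J, t = 2.0 s
P = W/t = 646.846/2.0 = 323.423 W = 0.3234 kW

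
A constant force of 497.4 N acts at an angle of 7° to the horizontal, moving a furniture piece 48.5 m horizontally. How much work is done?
W = F·d·cosθ = (497.4)(48.5)cos(7°) = 23940 J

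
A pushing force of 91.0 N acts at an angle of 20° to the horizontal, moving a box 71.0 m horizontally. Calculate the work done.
W = F·d·cosθ = (91.0)(71.0)cos(20°) = 6071 J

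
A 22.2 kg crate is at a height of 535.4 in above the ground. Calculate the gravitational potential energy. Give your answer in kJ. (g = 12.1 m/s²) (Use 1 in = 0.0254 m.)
Convert to SI: m = 22.2 kg, h = 13.5992 m
PE = mgh = (22.2)(12.1)(13.5992) = 3653.01 J = 3.653 kJ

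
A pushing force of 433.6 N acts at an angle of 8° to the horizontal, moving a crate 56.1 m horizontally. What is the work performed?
W = F·d·cosθ = (433.6)(56.1)cos(8°) = 24090 J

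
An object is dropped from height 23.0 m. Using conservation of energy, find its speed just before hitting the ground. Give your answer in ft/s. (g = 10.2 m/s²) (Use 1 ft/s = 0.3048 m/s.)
mgh = ½mv² ⇒ v = √(2gh) = √(2·10.2·23.0) = 21.661 m/s = 71.07 ft/s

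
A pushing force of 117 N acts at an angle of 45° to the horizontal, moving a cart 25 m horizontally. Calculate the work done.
W = F·d·cosθ = (117)(25)cos(45°) = 2068 J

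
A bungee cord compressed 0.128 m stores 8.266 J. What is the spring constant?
k = 2·PE/x² = 2·8.266/(0.128)² = 1009 N/m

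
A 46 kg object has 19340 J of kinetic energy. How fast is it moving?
v = √(2·KE/m) = √(2·19340/46) = 29.0 m/s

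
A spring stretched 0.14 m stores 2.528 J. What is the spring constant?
k = 2·PE/x² = 2·2.528/(0.14)² = 258.0 N/m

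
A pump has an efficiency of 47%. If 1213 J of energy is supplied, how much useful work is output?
W_out = η·W_in = 0.47·1213 = 570.11 J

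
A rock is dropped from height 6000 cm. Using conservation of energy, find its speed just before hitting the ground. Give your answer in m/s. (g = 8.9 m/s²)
Convert to SI: h = 60.0 m
mgh = ½mv² ⇒ v = √(2gh) = √(2·8.9·60.0) = 32.68 m/s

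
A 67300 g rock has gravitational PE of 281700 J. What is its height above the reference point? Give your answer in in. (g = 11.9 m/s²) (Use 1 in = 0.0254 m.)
Convert to SI: m = 67.3 kg, PE = 281700 J
h = PE/(mg) = 281700/(67.3·11.9) = 351.742 m = 13850 in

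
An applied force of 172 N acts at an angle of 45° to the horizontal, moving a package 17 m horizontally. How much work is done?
W = F·d·cosθ = (172)(17)cos(45°) = 2068 J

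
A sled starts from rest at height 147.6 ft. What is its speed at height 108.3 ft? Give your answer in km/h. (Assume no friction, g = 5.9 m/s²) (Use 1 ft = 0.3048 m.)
Convert to SI: h₁−h₂ = 11.9786 m
mgh₁ = mgh₂ + ½mv² ⇒ v = √(2g(h₁−h₂)) = √(2·5.9·11.9786) = 11.889 m/s = 42.8 km/h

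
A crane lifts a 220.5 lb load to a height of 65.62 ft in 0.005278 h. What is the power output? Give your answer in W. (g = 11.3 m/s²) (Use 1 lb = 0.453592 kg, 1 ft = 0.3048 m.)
Convert to SI: m = 100.017 kg, h = 20.001 m, t = 19.0008 s
P = mgh/t = (100.017)(11.3)(20.001)/19.0008 = 1190 W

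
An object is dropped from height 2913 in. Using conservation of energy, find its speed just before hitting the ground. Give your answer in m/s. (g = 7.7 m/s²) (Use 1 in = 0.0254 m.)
Convert to SI: h = 73.9902 m
mgh = ½mv² ⇒ v = √(2gh) = √(2·7.7·73.9902) = 33.76 m/s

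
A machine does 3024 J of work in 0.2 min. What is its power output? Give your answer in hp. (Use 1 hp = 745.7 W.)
Convert to SI: W = 3024.0 J, t = 12.0 s
P = W/t = 3024.0/12.0 = 252.0 W = 0.3379 hp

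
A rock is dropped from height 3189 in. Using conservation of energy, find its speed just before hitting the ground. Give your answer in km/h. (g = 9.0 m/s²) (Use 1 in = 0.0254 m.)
Convert to SI: h = 81.0006 m
mgh = ½mv² ⇒ v = √(2gh) = √(2·9.0·81.0006) = 38.1839 m/s = 137.5 km/h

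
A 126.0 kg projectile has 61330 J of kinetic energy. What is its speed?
v = √(2·KE/m) = √(2·61330/126.0) = 31.2 m/s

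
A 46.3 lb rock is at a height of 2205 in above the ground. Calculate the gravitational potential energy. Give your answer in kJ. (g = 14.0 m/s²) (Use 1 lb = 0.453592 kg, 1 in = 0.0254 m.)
Convert to SI: m = 21.0013 kg, h = 56.007 m
PE = mgh = (21.0013)(14.0)(56.007) = 16467.1 J = 16.47 kJ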